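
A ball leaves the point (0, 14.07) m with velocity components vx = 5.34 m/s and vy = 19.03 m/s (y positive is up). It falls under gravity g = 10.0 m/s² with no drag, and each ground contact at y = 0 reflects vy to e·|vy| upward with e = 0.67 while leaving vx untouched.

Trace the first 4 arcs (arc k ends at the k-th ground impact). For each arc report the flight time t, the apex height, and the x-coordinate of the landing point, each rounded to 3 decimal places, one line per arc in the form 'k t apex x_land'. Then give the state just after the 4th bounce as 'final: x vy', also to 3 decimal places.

Arc 1: start y=14.070, vy=19.030 → t=4.440, apex=32.177, x_land=23.709, impact vy=-25.368
  bounce: vy ← 0.67·25.368 = 16.997
Arc 2: start y=0.000, vy=16.997 → t=3.399, apex=14.444, x_land=41.861, impact vy=-16.997
  bounce: vy ← 0.67·16.997 = 11.388
Arc 3: start y=0.000, vy=11.388 → t=2.278, apex=6.484, x_land=54.023, impact vy=-11.388
  bounce: vy ← 0.67·11.388 = 7.630
Arc 4: start y=0.000, vy=7.630 → t=1.526, apex=2.911, x_land=62.172, impact vy=-7.630
  bounce: vy ← 0.67·7.630 = 5.112

1 4.440 32.177 23.709
2 3.399 14.444 41.861
3 2.278 6.484 54.023
4 1.526 2.911 62.172
final: 62.172 5.112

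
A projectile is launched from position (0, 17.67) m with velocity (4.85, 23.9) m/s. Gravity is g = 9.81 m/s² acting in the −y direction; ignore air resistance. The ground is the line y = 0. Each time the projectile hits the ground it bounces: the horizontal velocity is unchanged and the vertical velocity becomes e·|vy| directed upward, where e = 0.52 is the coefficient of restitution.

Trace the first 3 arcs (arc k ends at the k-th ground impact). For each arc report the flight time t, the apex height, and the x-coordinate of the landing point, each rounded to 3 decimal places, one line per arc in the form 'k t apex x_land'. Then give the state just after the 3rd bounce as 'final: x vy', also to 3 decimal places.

1 5.525 46.784 26.795
2 3.212 12.650 42.372
3 1.670 3.421 50.473
final: 50.473 4.260

Arc 1: start y=17.670, vy=23.900 → t=5.525, apex=46.784, x_land=26.795, impact vy=-30.297
  bounce: vy ← 0.52·30.297 = 15.754
Arc 2: start y=0.000, vy=15.754 → t=3.212, apex=12.650, x_land=42.372, impact vy=-15.754
  bounce: vy ← 0.52·15.754 = 8.192
Arc 3: start y=0.000, vy=8.192 → t=1.670, apex=3.421, x_land=50.473, impact vy=-8.192
  bounce: vy ← 0.52·8.192 = 4.260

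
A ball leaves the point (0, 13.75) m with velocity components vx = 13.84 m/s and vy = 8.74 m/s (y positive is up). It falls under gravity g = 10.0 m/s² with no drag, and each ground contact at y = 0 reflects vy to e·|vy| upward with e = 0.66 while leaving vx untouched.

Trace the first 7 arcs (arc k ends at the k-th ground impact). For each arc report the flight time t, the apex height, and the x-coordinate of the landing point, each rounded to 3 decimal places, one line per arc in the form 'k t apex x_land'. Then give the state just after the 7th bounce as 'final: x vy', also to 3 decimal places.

Arc 1: start y=13.750, vy=8.740 → t=2.749, apex=17.569, x_land=38.040, impact vy=-18.745
  bounce: vy ← 0.66·18.745 = 12.372
Arc 2: start y=0.000, vy=12.372 → t=2.474, apex=7.653, x_land=72.285, impact vy=-12.372
  bounce: vy ← 0.66·12.372 = 8.165
Arc 3: start y=0.000, vy=8.165 → t=1.633, apex=3.334, x_land=94.887, impact vy=-8.165
  bounce: vy ← 0.66·8.165 = 5.389
Arc 4: start y=0.000, vy=5.389 → t=1.078, apex=1.452, x_land=109.805, impact vy=-5.389
  bounce: vy ← 0.66·5.389 = 3.557
Arc 5: start y=0.000, vy=3.557 → t=0.711, apex=0.633, x_land=119.650, impact vy=-3.557
  bounce: vy ← 0.66·3.557 = 2.348
Arc 6: start y=0.000, vy=2.348 → t=0.470, apex=0.276, x_land=126.148, impact vy=-2.348
  bounce: vy ← 0.66·2.348 = 1.549
Arc 7: start y=0.000, vy=1.549 → t=0.310, apex=0.120, x_land=130.437, impact vy=-1.549
  bounce: vy ← 0.66·1.549 = 1.023

1 2.749 17.569 38.040
2 2.474 7.653 72.285
3 1.633 3.334 94.887
4 1.078 1.452 109.805
5 0.711 0.633 119.650
6 0.470 0.276 126.148
7 0.310 0.120 130.437
final: 130.437 1.023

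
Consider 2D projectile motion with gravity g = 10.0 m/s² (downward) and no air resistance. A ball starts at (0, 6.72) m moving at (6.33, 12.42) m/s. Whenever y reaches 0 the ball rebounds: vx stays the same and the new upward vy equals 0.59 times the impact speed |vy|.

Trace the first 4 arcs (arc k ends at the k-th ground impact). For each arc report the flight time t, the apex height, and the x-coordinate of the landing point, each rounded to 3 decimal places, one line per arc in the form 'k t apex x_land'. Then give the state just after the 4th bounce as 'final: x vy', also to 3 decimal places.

Arc 1: start y=6.720, vy=12.420 → t=2.941, apex=14.433, x_land=18.616, impact vy=-16.990
  bounce: vy ← 0.59·16.990 = 10.024
Arc 2: start y=0.000, vy=10.024 → t=2.005, apex=5.024, x_land=31.307, impact vy=-10.024
  bounce: vy ← 0.59·10.024 = 5.914
Arc 3: start y=0.000, vy=5.914 → t=1.183, apex=1.749, x_land=38.794, impact vy=-5.914
  bounce: vy ← 0.59·5.914 = 3.489
Arc 4: start y=0.000, vy=3.489 → t=0.698, apex=0.609, x_land=43.212, impact vy=-3.489
  bounce: vy ← 0.59·3.489 = 2.059

1 2.941 14.433 18.616
2 2.005 5.024 31.307
3 1.183 1.749 38.794
4 0.698 0.609 43.212
final: 43.212 2.059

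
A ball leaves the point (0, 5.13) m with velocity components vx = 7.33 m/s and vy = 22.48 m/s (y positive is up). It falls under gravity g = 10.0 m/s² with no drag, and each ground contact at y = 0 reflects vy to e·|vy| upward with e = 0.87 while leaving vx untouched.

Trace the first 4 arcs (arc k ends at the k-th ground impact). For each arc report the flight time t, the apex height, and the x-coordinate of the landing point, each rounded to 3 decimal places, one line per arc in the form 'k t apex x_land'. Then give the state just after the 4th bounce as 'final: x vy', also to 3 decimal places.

Arc 1: start y=5.130, vy=22.480 → t=4.714, apex=30.398, x_land=34.551, impact vy=-24.657
  bounce: vy ← 0.87·24.657 = 21.451
Arc 2: start y=0.000, vy=21.451 → t=4.290, apex=23.008, x_land=65.999, impact vy=-21.451
  bounce: vy ← 0.87·21.451 = 18.663
Arc 3: start y=0.000, vy=18.663 → t=3.733, apex=17.415, x_land=93.358, impact vy=-18.663
  bounce: vy ← 0.87·18.663 = 16.236
Arc 4: start y=0.000, vy=16.236 → t=3.247, apex=13.181, x_land=117.161, impact vy=-16.236
  bounce: vy ← 0.87·16.236 = 14.126

1 4.714 30.398 34.551
2 4.290 23.008 65.999
3 3.733 17.415 93.358
4 3.247 13.181 117.161
final: 117.161 14.126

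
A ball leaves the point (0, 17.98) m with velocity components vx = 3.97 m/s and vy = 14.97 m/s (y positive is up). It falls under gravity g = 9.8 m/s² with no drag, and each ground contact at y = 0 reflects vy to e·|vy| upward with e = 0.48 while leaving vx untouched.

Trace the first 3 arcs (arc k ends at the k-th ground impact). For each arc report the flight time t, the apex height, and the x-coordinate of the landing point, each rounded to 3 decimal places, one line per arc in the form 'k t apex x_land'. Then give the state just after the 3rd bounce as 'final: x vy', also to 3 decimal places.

1 3.978 29.414 15.791
2 2.352 6.777 25.129
3 1.129 1.561 29.611
final: 29.611 2.655

Arc 1: start y=17.980, vy=14.970 → t=3.978, apex=29.414, x_land=15.791, impact vy=-24.011
  bounce: vy ← 0.48·24.011 = 11.525
Arc 2: start y=0.000, vy=11.525 → t=2.352, apex=6.777, x_land=25.129, impact vy=-11.525
  bounce: vy ← 0.48·11.525 = 5.532
Arc 3: start y=0.000, vy=5.532 → t=1.129, apex=1.561, x_land=29.611, impact vy=-5.532
  bounce: vy ← 0.48·5.532 = 2.655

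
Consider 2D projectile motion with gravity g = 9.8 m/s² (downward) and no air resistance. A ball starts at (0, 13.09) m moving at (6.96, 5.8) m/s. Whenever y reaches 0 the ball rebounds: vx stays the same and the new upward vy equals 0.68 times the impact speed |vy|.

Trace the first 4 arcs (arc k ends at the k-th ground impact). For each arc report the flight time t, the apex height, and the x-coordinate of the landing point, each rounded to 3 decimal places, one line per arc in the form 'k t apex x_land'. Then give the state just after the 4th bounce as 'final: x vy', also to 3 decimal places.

Arc 1: start y=13.090, vy=5.800 → t=2.330, apex=14.806, x_land=16.218, impact vy=-17.035
  bounce: vy ← 0.68·17.035 = 11.584
Arc 2: start y=0.000, vy=11.584 → t=2.364, apex=6.846, x_land=32.672, impact vy=-11.584
  bounce: vy ← 0.68·11.584 = 7.877
Arc 3: start y=0.000, vy=7.877 → t=1.608, apex=3.166, x_land=43.861, impact vy=-7.877
  bounce: vy ← 0.68·7.877 = 5.356
Arc 4: start y=0.000, vy=5.356 → t=1.093, apex=1.464, x_land=51.469, impact vy=-5.356
  bounce: vy ← 0.68·5.356 = 3.642

1 2.330 14.806 16.218
2 2.364 6.846 32.672
3 1.608 3.166 43.861
4 1.093 1.464 51.469
final: 51.469 3.642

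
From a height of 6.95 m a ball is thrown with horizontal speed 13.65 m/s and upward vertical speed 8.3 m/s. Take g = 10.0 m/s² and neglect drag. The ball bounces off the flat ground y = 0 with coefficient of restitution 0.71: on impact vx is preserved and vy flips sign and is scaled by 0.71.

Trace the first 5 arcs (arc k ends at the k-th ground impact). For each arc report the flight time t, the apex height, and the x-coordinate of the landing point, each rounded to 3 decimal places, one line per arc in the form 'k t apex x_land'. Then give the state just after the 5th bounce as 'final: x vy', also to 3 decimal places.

Arc 1: start y=6.950, vy=8.300 → t=2.272, apex=10.395, x_land=31.011, impact vy=-14.418
  bounce: vy ← 0.71·14.418 = 10.237
Arc 2: start y=0.000, vy=10.237 → t=2.047, apex=5.240, x_land=58.958, impact vy=-10.237
  bounce: vy ← 0.71·10.237 = 7.268
Arc 3: start y=0.000, vy=7.268 → t=1.454, apex=2.641, x_land=78.800, impact vy=-7.268
  bounce: vy ← 0.71·7.268 = 5.161
Arc 4: start y=0.000, vy=5.161 → t=1.032, apex=1.332, x_land=92.888, impact vy=-5.161
  bounce: vy ← 0.71·5.161 = 3.664
Arc 5: start y=0.000, vy=3.664 → t=0.733, apex=0.671, x_land=102.891, impact vy=-3.664
  bounce: vy ← 0.71·3.664 = 2.601

1 2.272 10.395 31.011
2 2.047 5.240 58.958
3 1.454 2.641 78.800
4 1.032 1.332 92.888
5 0.733 0.671 102.891
final: 102.891 2.601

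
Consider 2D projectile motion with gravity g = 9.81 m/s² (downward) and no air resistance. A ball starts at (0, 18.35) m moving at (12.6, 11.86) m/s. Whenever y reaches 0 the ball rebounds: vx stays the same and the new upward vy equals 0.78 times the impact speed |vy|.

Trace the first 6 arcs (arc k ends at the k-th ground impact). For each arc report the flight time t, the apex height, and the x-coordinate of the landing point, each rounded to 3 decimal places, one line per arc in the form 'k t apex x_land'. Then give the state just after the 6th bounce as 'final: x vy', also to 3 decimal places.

1 3.490 25.519 43.973
2 3.558 15.526 88.807
3 2.775 9.446 123.778
4 2.165 5.747 151.055
5 1.689 3.496 172.331
6 1.317 2.127 188.926
final: 188.926 5.039

Arc 1: start y=18.350, vy=11.860 → t=3.490, apex=25.519, x_land=43.973, impact vy=-22.376
  bounce: vy ← 0.78·22.376 = 17.453
Arc 2: start y=0.000, vy=17.453 → t=3.558, apex=15.526, x_land=88.807, impact vy=-17.453
  bounce: vy ← 0.78·17.453 = 13.614
Arc 3: start y=0.000, vy=13.614 → t=2.775, apex=9.446, x_land=123.778, impact vy=-13.614
  bounce: vy ← 0.78·13.614 = 10.619
Arc 4: start y=0.000, vy=10.619 → t=2.165, apex=5.747, x_land=151.055, impact vy=-10.619
  bounce: vy ← 0.78·10.619 = 8.282
Arc 5: start y=0.000, vy=8.282 → t=1.689, apex=3.496, x_land=172.331, impact vy=-8.282
  bounce: vy ← 0.78·8.282 = 6.460
Arc 6: start y=0.000, vy=6.460 → t=1.317, apex=2.127, x_land=188.926, impact vy=-6.460
  bounce: vy ← 0.78·6.460 = 5.039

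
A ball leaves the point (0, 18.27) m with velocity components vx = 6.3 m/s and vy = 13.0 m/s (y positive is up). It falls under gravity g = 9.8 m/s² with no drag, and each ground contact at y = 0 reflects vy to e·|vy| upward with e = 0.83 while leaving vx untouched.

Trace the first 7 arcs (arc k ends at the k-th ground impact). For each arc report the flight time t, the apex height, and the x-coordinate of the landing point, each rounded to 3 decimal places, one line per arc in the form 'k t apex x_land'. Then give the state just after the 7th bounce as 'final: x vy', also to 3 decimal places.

Arc 1: start y=18.270, vy=13.000 → t=3.669, apex=26.892, x_land=23.116, impact vy=-22.958
  bounce: vy ← 0.83·22.958 = 19.056
Arc 2: start y=0.000, vy=19.056 → t=3.889, apex=18.526, x_land=47.616, impact vy=-19.056
  bounce: vy ← 0.83·19.056 = 15.816
Arc 3: start y=0.000, vy=15.816 → t=3.228, apex=12.763, x_land=67.951, impact vy=-15.816
  bounce: vy ← 0.83·15.816 = 13.127
Arc 4: start y=0.000, vy=13.127 → t=2.679, apex=8.792, x_land=84.829, impact vy=-13.127
  bounce: vy ← 0.83·13.127 = 10.896
Arc 5: start y=0.000, vy=10.896 → t=2.224, apex=6.057, x_land=98.838, impact vy=-10.896
  bounce: vy ← 0.83·10.896 = 9.043
Arc 6: start y=0.000, vy=9.043 → t=1.846, apex=4.173, x_land=110.465, impact vy=-9.043
  bounce: vy ← 0.83·9.043 = 7.506
Arc 7: start y=0.000, vy=7.506 → t=1.532, apex=2.875, x_land=120.116, impact vy=-7.506
  bounce: vy ← 0.83·7.506 = 6.230

1 3.669 26.892 23.116
2 3.889 18.526 47.616
3 3.228 12.763 67.951
4 2.679 8.792 84.829
5 2.224 6.057 98.838
6 1.846 4.173 110.465
7 1.532 2.875 120.116
final: 120.116 6.230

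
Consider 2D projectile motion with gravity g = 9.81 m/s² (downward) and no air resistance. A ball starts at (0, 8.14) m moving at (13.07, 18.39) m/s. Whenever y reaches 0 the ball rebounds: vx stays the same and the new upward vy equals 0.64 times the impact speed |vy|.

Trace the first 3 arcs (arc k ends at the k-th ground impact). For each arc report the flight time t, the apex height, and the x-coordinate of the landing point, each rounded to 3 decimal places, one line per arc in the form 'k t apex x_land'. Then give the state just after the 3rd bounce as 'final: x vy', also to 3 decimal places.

Arc 1: start y=8.140, vy=18.390 → t=4.149, apex=25.377, x_land=54.230, impact vy=-22.314
  bounce: vy ← 0.64·22.314 = 14.281
Arc 2: start y=0.000, vy=14.281 → t=2.911, apex=10.394, x_land=92.283, impact vy=-14.281
  bounce: vy ← 0.64·14.281 = 9.140
Arc 3: start y=0.000, vy=9.140 → t=1.863, apex=4.258, x_land=116.637, impact vy=-9.140
  bounce: vy ← 0.64·9.140 = 5.849

1 4.149 25.377 54.230
2 2.911 10.394 92.283
3 1.863 4.258 116.637
final: 116.637 5.849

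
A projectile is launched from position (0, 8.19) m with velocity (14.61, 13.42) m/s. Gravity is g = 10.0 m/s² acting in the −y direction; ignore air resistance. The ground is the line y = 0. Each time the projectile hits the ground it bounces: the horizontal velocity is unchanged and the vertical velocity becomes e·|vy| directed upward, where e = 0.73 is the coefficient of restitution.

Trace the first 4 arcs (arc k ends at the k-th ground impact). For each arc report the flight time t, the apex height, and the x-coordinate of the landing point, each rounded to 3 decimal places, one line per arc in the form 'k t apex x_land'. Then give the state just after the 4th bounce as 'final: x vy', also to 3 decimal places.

Arc 1: start y=8.190, vy=13.420 → t=3.196, apex=17.195, x_land=46.700, impact vy=-18.544
  bounce: vy ← 0.73·18.544 = 13.537
Arc 2: start y=0.000, vy=13.537 → t=2.707, apex=9.163, x_land=86.256, impact vy=-13.537
  bounce: vy ← 0.73·13.537 = 9.882
Arc 3: start y=0.000, vy=9.882 → t=1.976, apex=4.883, x_land=115.133, impact vy=-9.882
  bounce: vy ← 0.73·9.882 = 7.214
Arc 4: start y=0.000, vy=7.214 → t=1.443, apex=2.602, x_land=136.212, impact vy=-7.214
  bounce: vy ← 0.73·7.214 = 5.266

1 3.196 17.195 46.700
2 2.707 9.163 86.256
3 1.976 4.883 115.133
4 1.443 2.602 136.212
final: 136.212 5.266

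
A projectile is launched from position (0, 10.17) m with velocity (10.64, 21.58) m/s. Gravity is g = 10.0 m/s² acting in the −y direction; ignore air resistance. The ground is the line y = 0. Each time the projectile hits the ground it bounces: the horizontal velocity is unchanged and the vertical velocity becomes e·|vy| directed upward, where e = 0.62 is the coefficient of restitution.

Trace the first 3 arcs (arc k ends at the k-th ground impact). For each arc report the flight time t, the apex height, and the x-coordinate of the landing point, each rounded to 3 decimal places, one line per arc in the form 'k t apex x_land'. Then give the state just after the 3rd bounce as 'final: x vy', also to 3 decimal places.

1 4.745 33.455 50.483
2 3.207 12.860 84.611
3 1.989 4.943 105.770
final: 105.770 6.165

Arc 1: start y=10.170, vy=21.580 → t=4.745, apex=33.455, x_land=50.483, impact vy=-25.867
  bounce: vy ← 0.62·25.867 = 16.037
Arc 2: start y=0.000, vy=16.037 → t=3.207, apex=12.860, x_land=84.611, impact vy=-16.037
  bounce: vy ← 0.62·16.037 = 9.943
Arc 3: start y=0.000, vy=9.943 → t=1.989, apex=4.943, x_land=105.770, impact vy=-9.943
  bounce: vy ← 0.62·9.943 = 6.165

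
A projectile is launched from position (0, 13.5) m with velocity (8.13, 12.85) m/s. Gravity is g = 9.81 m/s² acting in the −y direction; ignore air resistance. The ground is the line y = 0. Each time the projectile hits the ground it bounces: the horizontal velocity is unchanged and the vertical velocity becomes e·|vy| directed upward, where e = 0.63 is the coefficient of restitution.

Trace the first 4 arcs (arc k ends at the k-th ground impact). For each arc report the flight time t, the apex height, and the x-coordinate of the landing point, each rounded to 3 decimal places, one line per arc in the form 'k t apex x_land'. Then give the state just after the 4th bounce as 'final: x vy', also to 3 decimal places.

Arc 1: start y=13.500, vy=12.850 → t=3.424, apex=21.916, x_land=27.834, impact vy=-20.736
  bounce: vy ← 0.63·20.736 = 13.064
Arc 2: start y=0.000, vy=13.064 → t=2.663, apex=8.698, x_land=49.488, impact vy=-13.064
  bounce: vy ← 0.63·13.064 = 8.230
Arc 3: start y=0.000, vy=8.230 → t=1.678, apex=3.452, x_land=63.129, impact vy=-8.230
  bounce: vy ← 0.63·8.230 = 5.185
Arc 4: start y=0.000, vy=5.185 → t=1.057, apex=1.370, x_land=71.723, impact vy=-5.185
  bounce: vy ← 0.63·5.185 = 3.267

1 3.424 21.916 27.834
2 2.663 8.698 49.488
3 1.678 3.452 63.129
4 1.057 1.370 71.723
final: 71.723 3.267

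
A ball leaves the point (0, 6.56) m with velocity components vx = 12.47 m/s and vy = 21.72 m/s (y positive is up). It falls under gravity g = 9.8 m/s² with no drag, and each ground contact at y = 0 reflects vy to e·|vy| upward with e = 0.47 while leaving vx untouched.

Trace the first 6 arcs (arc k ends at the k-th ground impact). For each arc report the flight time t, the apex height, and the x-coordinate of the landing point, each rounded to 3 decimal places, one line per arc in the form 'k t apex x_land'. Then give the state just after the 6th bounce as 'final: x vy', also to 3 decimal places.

Arc 1: start y=6.560, vy=21.720 → t=4.717, apex=30.629, x_land=58.815, impact vy=-24.502
  bounce: vy ← 0.47·24.502 = 11.516
Arc 2: start y=0.000, vy=11.516 → t=2.350, apex=6.766, x_land=88.121, impact vy=-11.516
  bounce: vy ← 0.47·11.516 = 5.412
Arc 3: start y=0.000, vy=5.412 → t=1.105, apex=1.495, x_land=101.895, impact vy=-5.412
  bounce: vy ← 0.47·5.412 = 2.544
Arc 4: start y=0.000, vy=2.544 → t=0.519, apex=0.330, x_land=108.369, impact vy=-2.544
  bounce: vy ← 0.47·2.544 = 1.196
Arc 5: start y=0.000, vy=1.196 → t=0.244, apex=0.073, x_land=111.412, impact vy=-1.196
  bounce: vy ← 0.47·1.196 = 0.562
Arc 6: start y=0.000, vy=0.562 → t=0.115, apex=0.016, x_land=112.842, impact vy=-0.562
  bounce: vy ← 0.47·0.562 = 0.264

1 4.717 30.629 58.815
2 2.350 6.766 88.121
3 1.105 1.495 101.895
4 0.519 0.330 108.369
5 0.244 0.073 111.412
6 0.115 0.016 112.842
final: 112.842 0.264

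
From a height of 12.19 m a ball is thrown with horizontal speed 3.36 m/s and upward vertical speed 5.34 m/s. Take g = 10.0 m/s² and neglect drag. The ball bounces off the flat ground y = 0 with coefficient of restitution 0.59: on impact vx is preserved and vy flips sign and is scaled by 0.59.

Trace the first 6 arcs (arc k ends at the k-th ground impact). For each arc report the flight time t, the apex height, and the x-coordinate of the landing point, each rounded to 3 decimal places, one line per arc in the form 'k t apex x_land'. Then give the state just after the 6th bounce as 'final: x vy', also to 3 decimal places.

Arc 1: start y=12.190, vy=5.340 → t=2.184, apex=13.616, x_land=7.339, impact vy=-16.502
  bounce: vy ← 0.59·16.502 = 9.736
Arc 2: start y=0.000, vy=9.736 → t=1.947, apex=4.740, x_land=13.882, impact vy=-9.736
  bounce: vy ← 0.59·9.736 = 5.744
Arc 3: start y=0.000, vy=5.744 → t=1.149, apex=1.650, x_land=17.742, impact vy=-5.744
  bounce: vy ← 0.59·5.744 = 3.389
Arc 4: start y=0.000, vy=3.389 → t=0.678, apex=0.574, x_land=20.019, impact vy=-3.389
  bounce: vy ← 0.59·3.389 = 2.000
Arc 5: start y=0.000, vy=2.000 → t=0.400, apex=0.200, x_land=21.363, impact vy=-2.000
  bounce: vy ← 0.59·2.000 = 1.180
Arc 6: start y=0.000, vy=1.180 → t=0.236, apex=0.070, x_land=22.156, impact vy=-1.180
  bounce: vy ← 0.59·1.180 = 0.696

1 2.184 13.616 7.339
2 1.947 4.740 13.882
3 1.149 1.650 17.742
4 0.678 0.574 20.019
5 0.400 0.200 21.363
6 0.236 0.070 22.156
final: 22.156 0.696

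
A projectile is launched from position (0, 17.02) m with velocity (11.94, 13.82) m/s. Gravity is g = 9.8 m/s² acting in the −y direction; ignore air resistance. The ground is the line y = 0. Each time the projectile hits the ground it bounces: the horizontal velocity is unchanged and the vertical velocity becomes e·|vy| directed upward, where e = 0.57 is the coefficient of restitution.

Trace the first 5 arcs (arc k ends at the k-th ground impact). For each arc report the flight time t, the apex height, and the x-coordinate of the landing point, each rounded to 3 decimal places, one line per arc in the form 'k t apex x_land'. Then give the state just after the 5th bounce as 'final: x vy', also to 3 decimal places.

1 3.747 26.765 44.743
2 2.664 8.696 76.555
3 1.519 2.825 94.688
4 0.866 0.918 105.024
5 0.493 0.298 110.915
final: 110.915 1.378

Arc 1: start y=17.020, vy=13.820 → t=3.747, apex=26.765, x_land=44.743, impact vy=-22.904
  bounce: vy ← 0.57·22.904 = 13.055
Arc 2: start y=0.000, vy=13.055 → t=2.664, apex=8.696, x_land=76.555, impact vy=-13.055
  bounce: vy ← 0.57·13.055 = 7.441
Arc 3: start y=0.000, vy=7.441 → t=1.519, apex=2.825, x_land=94.688, impact vy=-7.441
  bounce: vy ← 0.57·7.441 = 4.242
Arc 4: start y=0.000, vy=4.242 → t=0.866, apex=0.918, x_land=105.024, impact vy=-4.242
  bounce: vy ← 0.57·4.242 = 2.418
Arc 5: start y=0.000, vy=2.418 → t=0.493, apex=0.298, x_land=110.915, impact vy=-2.418
  bounce: vy ← 0.57·2.418 = 1.378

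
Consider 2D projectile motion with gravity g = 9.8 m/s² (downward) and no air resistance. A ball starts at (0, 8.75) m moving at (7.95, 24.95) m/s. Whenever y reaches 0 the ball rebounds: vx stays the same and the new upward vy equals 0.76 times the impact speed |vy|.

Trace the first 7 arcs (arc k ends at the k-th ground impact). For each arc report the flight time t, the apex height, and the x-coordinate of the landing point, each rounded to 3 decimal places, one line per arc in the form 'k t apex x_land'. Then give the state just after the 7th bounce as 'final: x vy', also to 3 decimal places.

1 5.421 40.510 43.099
2 4.370 23.399 77.844
3 3.322 13.515 104.250
4 2.524 7.806 124.319
5 1.919 4.509 139.572
6 1.458 2.604 151.163
7 1.108 1.504 159.973
final: 159.973 4.127

Arc 1: start y=8.750, vy=24.950 → t=5.421, apex=40.510, x_land=43.099, impact vy=-28.178
  bounce: vy ← 0.76·28.178 = 21.415
Arc 2: start y=0.000, vy=21.415 → t=4.370, apex=23.399, x_land=77.844, impact vy=-21.415
  bounce: vy ← 0.76·21.415 = 16.276
Arc 3: start y=0.000, vy=16.276 → t=3.322, apex=13.515, x_land=104.250, impact vy=-16.276
  bounce: vy ← 0.76·16.276 = 12.369
Arc 4: start y=0.000, vy=12.369 → t=2.524, apex=7.806, x_land=124.319, impact vy=-12.369
  bounce: vy ← 0.76·12.369 = 9.401
Arc 5: start y=0.000, vy=9.401 → t=1.919, apex=4.509, x_land=139.572, impact vy=-9.401
  bounce: vy ← 0.76·9.401 = 7.145
Arc 6: start y=0.000, vy=7.145 → t=1.458, apex=2.604, x_land=151.163, impact vy=-7.145
  bounce: vy ← 0.76·7.145 = 5.430
Arc 7: start y=0.000, vy=5.430 → t=1.108, apex=1.504, x_land=159.973, impact vy=-5.430
  bounce: vy ← 0.76·5.430 = 4.127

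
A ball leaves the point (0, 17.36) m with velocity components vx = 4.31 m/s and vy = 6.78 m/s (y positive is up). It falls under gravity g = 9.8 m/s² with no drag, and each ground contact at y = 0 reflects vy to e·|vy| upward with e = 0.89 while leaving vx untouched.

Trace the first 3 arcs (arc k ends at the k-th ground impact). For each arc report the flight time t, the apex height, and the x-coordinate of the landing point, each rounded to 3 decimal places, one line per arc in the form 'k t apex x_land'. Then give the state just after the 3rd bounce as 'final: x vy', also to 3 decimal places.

Arc 1: start y=17.360, vy=6.780 → t=2.697, apex=19.705, x_land=11.625, impact vy=-19.653
  bounce: vy ← 0.89·19.653 = 17.491
Arc 2: start y=0.000, vy=17.491 → t=3.570, apex=15.609, x_land=27.010, impact vy=-17.491
  bounce: vy ← 0.89·17.491 = 15.567
Arc 3: start y=0.000, vy=15.567 → t=3.177, apex=12.364, x_land=40.702, impact vy=-15.567
  bounce: vy ← 0.89·15.567 = 13.854

1 2.697 19.705 11.625
2 3.570 15.609 27.010
3 3.177 12.364 40.702
final: 40.702 13.854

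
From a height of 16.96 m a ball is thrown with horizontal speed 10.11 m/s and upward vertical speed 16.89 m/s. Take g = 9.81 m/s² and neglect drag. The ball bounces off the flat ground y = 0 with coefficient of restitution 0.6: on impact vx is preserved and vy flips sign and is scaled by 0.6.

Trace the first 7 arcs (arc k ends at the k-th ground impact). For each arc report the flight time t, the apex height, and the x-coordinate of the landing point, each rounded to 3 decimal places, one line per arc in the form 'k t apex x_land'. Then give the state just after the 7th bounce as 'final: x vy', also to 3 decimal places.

Arc 1: start y=16.960, vy=16.890 → t=4.256, apex=31.500, x_land=43.027, impact vy=-24.860
  bounce: vy ← 0.6·24.860 = 14.916
Arc 2: start y=0.000, vy=14.916 → t=3.041, apex=11.340, x_land=73.771, impact vy=-14.916
  bounce: vy ← 0.6·14.916 = 8.950
Arc 3: start y=0.000, vy=8.950 → t=1.825, apex=4.082, x_land=92.218, impact vy=-8.950
  bounce: vy ← 0.6·8.950 = 5.370
Arc 4: start y=0.000, vy=5.370 → t=1.095, apex=1.470, x_land=103.286, impact vy=-5.370
  bounce: vy ← 0.6·5.370 = 3.222
Arc 5: start y=0.000, vy=3.222 → t=0.657, apex=0.529, x_land=109.927, impact vy=-3.222
  bounce: vy ← 0.6·3.222 = 1.933
Arc 6: start y=0.000, vy=1.933 → t=0.394, apex=0.190, x_land=113.911, impact vy=-1.933
  bounce: vy ← 0.6·1.933 = 1.160
Arc 7: start y=0.000, vy=1.160 → t=0.236, apex=0.069, x_land=116.302, impact vy=-1.160
  bounce: vy ← 0.6·1.160 = 0.696

1 4.256 31.500 43.027
2 3.041 11.340 73.771
3 1.825 4.082 92.218
4 1.095 1.470 103.286
5 0.657 0.529 109.927
6 0.394 0.190 113.911
7 0.236 0.069 116.302
final: 116.302 0.696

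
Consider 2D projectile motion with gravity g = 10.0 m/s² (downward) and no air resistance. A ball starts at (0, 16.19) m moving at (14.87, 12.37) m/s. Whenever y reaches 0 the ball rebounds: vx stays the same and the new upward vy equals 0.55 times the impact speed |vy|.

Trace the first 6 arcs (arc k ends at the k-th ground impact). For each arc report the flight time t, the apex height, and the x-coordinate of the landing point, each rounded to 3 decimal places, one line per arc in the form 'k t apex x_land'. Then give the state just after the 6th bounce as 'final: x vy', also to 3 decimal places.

Arc 1: start y=16.190, vy=12.370 → t=3.421, apex=23.841, x_land=50.865, impact vy=-21.836
  bounce: vy ← 0.55·21.836 = 12.010
Arc 2: start y=0.000, vy=12.010 → t=2.402, apex=7.212, x_land=86.582, impact vy=-12.010
  bounce: vy ← 0.55·12.010 = 6.605
Arc 3: start y=0.000, vy=6.605 → t=1.321, apex=2.182, x_land=106.226, impact vy=-6.605
  bounce: vy ← 0.55·6.605 = 3.633
Arc 4: start y=0.000, vy=3.633 → t=0.727, apex=0.660, x_land=117.031, impact vy=-3.633
  bounce: vy ← 0.55·3.633 = 1.998
Arc 5: start y=0.000, vy=1.998 → t=0.400, apex=0.200, x_land=122.973, impact vy=-1.998
  bounce: vy ← 0.55·1.998 = 1.099
Arc 6: start y=0.000, vy=1.099 → t=0.220, apex=0.060, x_land=126.242, impact vy=-1.099
  bounce: vy ← 0.55·1.099 = 0.604

1 3.421 23.841 50.865
2 2.402 7.212 86.582
3 1.321 2.182 106.226
4 0.727 0.660 117.031
5 0.400 0.200 122.973
6 0.220 0.060 126.242
final: 126.242 0.604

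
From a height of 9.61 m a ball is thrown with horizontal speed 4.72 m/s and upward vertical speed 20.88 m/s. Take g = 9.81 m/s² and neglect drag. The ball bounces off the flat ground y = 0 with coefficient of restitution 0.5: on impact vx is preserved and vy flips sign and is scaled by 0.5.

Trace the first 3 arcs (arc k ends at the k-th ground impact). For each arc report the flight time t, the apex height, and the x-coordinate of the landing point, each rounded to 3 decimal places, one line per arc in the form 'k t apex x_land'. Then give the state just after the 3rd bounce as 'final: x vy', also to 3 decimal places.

Arc 1: start y=9.610, vy=20.880 → t=4.676, apex=31.831, x_land=22.070, impact vy=-24.990
  bounce: vy ← 0.5·24.990 = 12.495
Arc 2: start y=0.000, vy=12.495 → t=2.547, apex=7.958, x_land=34.094, impact vy=-12.495
  bounce: vy ← 0.5·12.495 = 6.248
Arc 3: start y=0.000, vy=6.248 → t=1.274, apex=1.989, x_land=40.106, impact vy=-6.248
  bounce: vy ← 0.5·6.248 = 3.124

1 4.676 31.831 22.070
2 2.547 7.958 34.094
3 1.274 1.989 40.106
final: 40.106 3.124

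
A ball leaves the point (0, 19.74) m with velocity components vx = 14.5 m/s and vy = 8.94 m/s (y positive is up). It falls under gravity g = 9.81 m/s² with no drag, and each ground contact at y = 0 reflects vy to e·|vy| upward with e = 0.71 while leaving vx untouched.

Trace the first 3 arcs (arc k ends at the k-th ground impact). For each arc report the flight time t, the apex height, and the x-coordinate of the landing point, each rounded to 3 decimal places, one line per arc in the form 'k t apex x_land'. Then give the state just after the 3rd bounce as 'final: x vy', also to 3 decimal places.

1 3.115 23.814 45.163
2 3.129 12.004 90.531
3 2.221 6.051 122.743
final: 122.743 7.736

Arc 1: start y=19.740, vy=8.940 → t=3.115, apex=23.814, x_land=45.163, impact vy=-21.615
  bounce: vy ← 0.71·21.615 = 15.347
Arc 2: start y=0.000, vy=15.347 → t=3.129, apex=12.004, x_land=90.531, impact vy=-15.347
  bounce: vy ← 0.71·15.347 = 10.896
Arc 3: start y=0.000, vy=10.896 → t=2.221, apex=6.051, x_land=122.743, impact vy=-10.896
  bounce: vy ← 0.71·10.896 = 7.736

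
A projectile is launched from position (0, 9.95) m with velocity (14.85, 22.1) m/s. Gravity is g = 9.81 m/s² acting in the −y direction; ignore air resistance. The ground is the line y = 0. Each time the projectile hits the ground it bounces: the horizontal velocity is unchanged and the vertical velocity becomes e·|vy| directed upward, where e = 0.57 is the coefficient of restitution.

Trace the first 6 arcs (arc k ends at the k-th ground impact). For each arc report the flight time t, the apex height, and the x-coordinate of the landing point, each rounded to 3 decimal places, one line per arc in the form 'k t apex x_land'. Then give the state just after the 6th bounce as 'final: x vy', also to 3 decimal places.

1 4.918 34.843 73.033
2 3.038 11.321 118.154
3 1.732 3.678 143.872
4 0.987 1.195 158.532
5 0.563 0.388 166.888
6 0.321 0.126 171.651
final: 171.651 0.897

Arc 1: start y=9.950, vy=22.100 → t=4.918, apex=34.843, x_land=73.033, impact vy=-26.146
  bounce: vy ← 0.57·26.146 = 14.903
Arc 2: start y=0.000, vy=14.903 → t=3.038, apex=11.321, x_land=118.154, impact vy=-14.903
  bounce: vy ← 0.57·14.903 = 8.495
Arc 3: start y=0.000, vy=8.495 → t=1.732, apex=3.678, x_land=143.872, impact vy=-8.495
  bounce: vy ← 0.57·8.495 = 4.842
Arc 4: start y=0.000, vy=4.842 → t=0.987, apex=1.195, x_land=158.532, impact vy=-4.842
  bounce: vy ← 0.57·4.842 = 2.760
Arc 5: start y=0.000, vy=2.760 → t=0.563, apex=0.388, x_land=166.888, impact vy=-2.760
  bounce: vy ← 0.57·2.760 = 1.573
Arc 6: start y=0.000, vy=1.573 → t=0.321, apex=0.126, x_land=171.651, impact vy=-1.573
  bounce: vy ← 0.57·1.573 = 0.897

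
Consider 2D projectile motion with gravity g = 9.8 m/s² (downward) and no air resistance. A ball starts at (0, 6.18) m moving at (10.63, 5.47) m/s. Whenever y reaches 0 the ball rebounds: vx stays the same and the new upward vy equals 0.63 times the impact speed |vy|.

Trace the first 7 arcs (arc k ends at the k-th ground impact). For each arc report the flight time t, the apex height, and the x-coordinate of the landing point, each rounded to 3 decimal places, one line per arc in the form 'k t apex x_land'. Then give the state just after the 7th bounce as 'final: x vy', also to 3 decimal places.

1 1.812 7.707 19.264
2 1.580 3.059 36.062
3 0.996 1.214 46.644
4 0.627 0.482 53.311
5 0.395 0.191 57.511
6 0.249 0.076 60.157
7 0.157 0.030 61.824
final: 61.824 0.484

Arc 1: start y=6.180, vy=5.470 → t=1.812, apex=7.707, x_land=19.264, impact vy=-12.290
  bounce: vy ← 0.63·12.290 = 7.743
Arc 2: start y=0.000, vy=7.743 → t=1.580, apex=3.059, x_land=36.062, impact vy=-7.743
  bounce: vy ← 0.63·7.743 = 4.878
Arc 3: start y=0.000, vy=4.878 → t=0.996, apex=1.214, x_land=46.644, impact vy=-4.878
  bounce: vy ← 0.63·4.878 = 3.073
Arc 4: start y=0.000, vy=3.073 → t=0.627, apex=0.482, x_land=53.311, impact vy=-3.073
  bounce: vy ← 0.63·3.073 = 1.936
Arc 5: start y=0.000, vy=1.936 → t=0.395, apex=0.191, x_land=57.511, impact vy=-1.936
  bounce: vy ← 0.63·1.936 = 1.220
Arc 6: start y=0.000, vy=1.220 → t=0.249, apex=0.076, x_land=60.157, impact vy=-1.220
  bounce: vy ← 0.63·1.220 = 0.768
Arc 7: start y=0.000, vy=0.768 → t=0.157, apex=0.030, x_land=61.824, impact vy=-0.768
  bounce: vy ← 0.63·0.768 = 0.484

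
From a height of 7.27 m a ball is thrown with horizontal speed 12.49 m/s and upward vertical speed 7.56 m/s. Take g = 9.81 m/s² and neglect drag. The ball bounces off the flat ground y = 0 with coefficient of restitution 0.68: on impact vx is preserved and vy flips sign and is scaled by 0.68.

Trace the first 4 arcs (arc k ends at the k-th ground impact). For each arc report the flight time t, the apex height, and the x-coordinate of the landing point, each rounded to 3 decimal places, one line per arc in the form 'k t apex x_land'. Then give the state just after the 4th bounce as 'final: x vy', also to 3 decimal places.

Arc 1: start y=7.270, vy=7.560 → t=2.211, apex=10.183, x_land=27.622, impact vy=-14.135
  bounce: vy ← 0.68·14.135 = 9.612
Arc 2: start y=0.000, vy=9.612 → t=1.960, apex=4.709, x_land=52.096, impact vy=-9.612
  bounce: vy ← 0.68·9.612 = 6.536
Arc 3: start y=0.000, vy=6.536 → t=1.332, apex=2.177, x_land=68.739, impact vy=-6.536
  bounce: vy ← 0.68·6.536 = 4.444
Arc 4: start y=0.000, vy=4.444 → t=0.906, apex=1.007, x_land=80.056, impact vy=-4.444
  bounce: vy ← 0.68·4.444 = 3.022

1 2.211 10.183 27.622
2 1.960 4.709 52.096
3 1.332 2.177 68.739
4 0.906 1.007 80.056
final: 80.056 3.022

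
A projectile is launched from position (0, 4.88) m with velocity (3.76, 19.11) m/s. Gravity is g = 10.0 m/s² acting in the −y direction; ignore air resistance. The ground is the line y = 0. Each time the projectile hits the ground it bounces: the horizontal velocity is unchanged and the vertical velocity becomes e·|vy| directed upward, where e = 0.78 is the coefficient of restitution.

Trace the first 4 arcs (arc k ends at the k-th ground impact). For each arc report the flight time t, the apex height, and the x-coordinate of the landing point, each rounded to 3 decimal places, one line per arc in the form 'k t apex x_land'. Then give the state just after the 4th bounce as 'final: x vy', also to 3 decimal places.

1 4.062 23.140 15.274
2 3.356 14.078 27.893
3 2.618 8.565 37.735
4 2.042 5.211 45.412
final: 45.412 7.963

Arc 1: start y=4.880, vy=19.110 → t=4.062, apex=23.140, x_land=15.274, impact vy=-21.513
  bounce: vy ← 0.78·21.513 = 16.780
Arc 2: start y=0.000, vy=16.780 → t=3.356, apex=14.078, x_land=27.893, impact vy=-16.780
  bounce: vy ← 0.78·16.780 = 13.088
Arc 3: start y=0.000, vy=13.088 → t=2.618, apex=8.565, x_land=37.735, impact vy=-13.088
  bounce: vy ← 0.78·13.088 = 10.209
Arc 4: start y=0.000, vy=10.209 → t=2.042, apex=5.211, x_land=45.412, impact vy=-10.209
  bounce: vy ← 0.78·10.209 = 7.963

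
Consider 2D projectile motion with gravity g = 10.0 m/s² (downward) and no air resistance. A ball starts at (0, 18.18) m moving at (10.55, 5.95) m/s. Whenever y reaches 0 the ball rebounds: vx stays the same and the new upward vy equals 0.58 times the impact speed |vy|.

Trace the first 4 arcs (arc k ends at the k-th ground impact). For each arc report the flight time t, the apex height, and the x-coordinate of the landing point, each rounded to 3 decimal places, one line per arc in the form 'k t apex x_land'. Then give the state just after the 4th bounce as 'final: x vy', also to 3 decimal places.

1 2.593 19.950 27.351
2 2.317 6.711 51.796
3 1.344 2.258 65.975
4 0.779 0.759 74.198
final: 74.198 2.260

Arc 1: start y=18.180, vy=5.950 → t=2.593, apex=19.950, x_land=27.351, impact vy=-19.975
  bounce: vy ← 0.58·19.975 = 11.586
Arc 2: start y=0.000, vy=11.586 → t=2.317, apex=6.711, x_land=51.796, impact vy=-11.586
  bounce: vy ← 0.58·11.586 = 6.720
Arc 3: start y=0.000, vy=6.720 → t=1.344, apex=2.258, x_land=65.975, impact vy=-6.720
  bounce: vy ← 0.58·6.720 = 3.897
Arc 4: start y=0.000, vy=3.897 → t=0.779, apex=0.759, x_land=74.198, impact vy=-3.897
  bounce: vy ← 0.58·3.897 = 2.260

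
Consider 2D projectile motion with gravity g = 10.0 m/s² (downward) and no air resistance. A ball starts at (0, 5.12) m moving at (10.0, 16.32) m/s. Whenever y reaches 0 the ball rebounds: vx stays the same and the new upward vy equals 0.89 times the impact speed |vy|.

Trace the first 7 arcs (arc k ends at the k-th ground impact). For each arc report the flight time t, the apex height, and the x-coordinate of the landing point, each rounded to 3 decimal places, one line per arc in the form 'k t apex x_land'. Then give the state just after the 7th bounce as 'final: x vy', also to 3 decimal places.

1 3.552 18.437 35.523
2 3.418 14.604 69.703
3 3.042 11.568 100.124
4 2.707 9.163 127.199
5 2.410 7.258 151.295
6 2.145 5.749 172.741
7 1.909 4.554 191.828
final: 191.828 8.494

Arc 1: start y=5.120, vy=16.320 → t=3.552, apex=18.437, x_land=35.523, impact vy=-19.203
  bounce: vy ← 0.89·19.203 = 17.090
Arc 2: start y=0.000, vy=17.090 → t=3.418, apex=14.604, x_land=69.703, impact vy=-17.090
  bounce: vy ← 0.89·17.090 = 15.210
Arc 3: start y=0.000, vy=15.210 → t=3.042, apex=11.568, x_land=100.124, impact vy=-15.210
  bounce: vy ← 0.89·15.210 = 13.537
Arc 4: start y=0.000, vy=13.537 → t=2.707, apex=9.163, x_land=127.199, impact vy=-13.537
  bounce: vy ← 0.89·13.537 = 12.048
Arc 5: start y=0.000, vy=12.048 → t=2.410, apex=7.258, x_land=151.295, impact vy=-12.048
  bounce: vy ← 0.89·12.048 = 10.723
Arc 6: start y=0.000, vy=10.723 → t=2.145, apex=5.749, x_land=172.741, impact vy=-10.723
  bounce: vy ← 0.89·10.723 = 9.543
Arc 7: start y=0.000, vy=9.543 → t=1.909, apex=4.554, x_land=191.828, impact vy=-9.543
  bounce: vy ← 0.89·9.543 = 8.494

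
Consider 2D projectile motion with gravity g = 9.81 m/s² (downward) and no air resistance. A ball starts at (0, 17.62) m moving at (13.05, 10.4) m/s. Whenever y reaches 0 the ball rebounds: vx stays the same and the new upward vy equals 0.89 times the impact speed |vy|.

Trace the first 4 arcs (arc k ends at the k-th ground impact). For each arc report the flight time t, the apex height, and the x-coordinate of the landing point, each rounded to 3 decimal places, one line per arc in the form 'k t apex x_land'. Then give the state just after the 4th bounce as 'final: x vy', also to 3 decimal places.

Arc 1: start y=17.620, vy=10.400 → t=3.232, apex=23.133, x_land=42.175, impact vy=-21.304
  bounce: vy ← 0.89·21.304 = 18.961
Arc 2: start y=0.000, vy=18.961 → t=3.866, apex=18.323, x_land=92.621, impact vy=-18.961
  bounce: vy ← 0.89·18.961 = 16.875
Arc 3: start y=0.000, vy=16.875 → t=3.440, apex=14.514, x_land=137.518, impact vy=-16.875
  bounce: vy ← 0.89·16.875 = 15.019
Arc 4: start y=0.000, vy=15.019 → t=3.062, apex=11.497, x_land=177.476, impact vy=-15.019
  bounce: vy ← 0.89·15.019 = 13.367

1 3.232 23.133 42.175
2 3.866 18.323 92.621
3 3.440 14.514 137.518
4 3.062 11.497 177.476
final: 177.476 13.367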